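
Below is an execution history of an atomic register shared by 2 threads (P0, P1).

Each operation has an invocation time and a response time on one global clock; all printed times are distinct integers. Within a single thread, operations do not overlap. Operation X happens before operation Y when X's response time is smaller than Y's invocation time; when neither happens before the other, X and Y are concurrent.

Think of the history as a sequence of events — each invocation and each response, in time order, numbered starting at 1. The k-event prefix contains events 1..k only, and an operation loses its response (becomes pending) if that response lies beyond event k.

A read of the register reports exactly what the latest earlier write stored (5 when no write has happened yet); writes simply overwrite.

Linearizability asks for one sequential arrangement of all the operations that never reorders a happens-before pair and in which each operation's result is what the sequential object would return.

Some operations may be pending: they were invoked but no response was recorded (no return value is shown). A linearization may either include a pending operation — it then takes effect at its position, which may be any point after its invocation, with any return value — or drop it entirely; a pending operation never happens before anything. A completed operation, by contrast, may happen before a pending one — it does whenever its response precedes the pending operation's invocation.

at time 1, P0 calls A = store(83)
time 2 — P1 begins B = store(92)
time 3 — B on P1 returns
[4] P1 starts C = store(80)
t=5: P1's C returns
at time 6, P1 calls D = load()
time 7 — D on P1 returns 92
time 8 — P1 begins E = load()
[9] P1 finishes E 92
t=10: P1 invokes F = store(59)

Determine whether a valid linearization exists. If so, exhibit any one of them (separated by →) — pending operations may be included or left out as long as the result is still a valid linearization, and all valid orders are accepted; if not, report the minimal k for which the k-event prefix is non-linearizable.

not linearizable — minimal violating prefix: 7 events

through event 6 a valid linearization exists; event 7 (D responding at time 7) ends that
a single order respects real time; the 3 completed atomic register operations fail replay along it
include/drop combinations of the 1 pending operation (A) were all tried; none helps
sample order B, C, D (pending dropped) stalls at step 3 — D load() → 92 has no legal effect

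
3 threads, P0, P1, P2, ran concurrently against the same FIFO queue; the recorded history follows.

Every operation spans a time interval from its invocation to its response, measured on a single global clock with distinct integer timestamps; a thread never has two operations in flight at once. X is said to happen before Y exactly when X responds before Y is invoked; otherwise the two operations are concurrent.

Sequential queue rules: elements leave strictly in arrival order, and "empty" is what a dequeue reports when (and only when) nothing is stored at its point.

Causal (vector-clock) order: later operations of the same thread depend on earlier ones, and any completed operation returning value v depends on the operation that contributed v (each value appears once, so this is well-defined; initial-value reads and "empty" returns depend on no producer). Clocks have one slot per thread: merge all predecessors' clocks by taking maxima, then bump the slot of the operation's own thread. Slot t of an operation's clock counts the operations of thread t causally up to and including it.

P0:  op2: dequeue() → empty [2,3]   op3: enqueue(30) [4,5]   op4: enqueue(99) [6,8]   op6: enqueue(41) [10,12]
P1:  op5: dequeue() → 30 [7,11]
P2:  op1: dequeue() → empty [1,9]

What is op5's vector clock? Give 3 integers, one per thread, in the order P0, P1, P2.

invoked at 1, op1 has no predecessors; its own P2 bump gives (0, 0, 1)
invoked at 2, op2 has no predecessors; its own P0 bump gives (1, 0, 0)
from VC(op2)=(1, 0, 0), op3 (invoked 4) maxes components and bumps P0 → (2, 0, 0)
from VC(op3)=(2, 0, 0), op5 (invoked 7) maxes components and bumps P1 → (2, 1, 0)
from VC(op3)=(2, 0, 0), op4 (invoked 6) maxes components and bumps P0 → (3, 0, 0)
from VC(op4)=(3, 0, 0), op6 (invoked 10) maxes components and bumps P0 → (4, 0, 0)
target: VC(op5) = (2, 1, 0)

(2, 1, 0)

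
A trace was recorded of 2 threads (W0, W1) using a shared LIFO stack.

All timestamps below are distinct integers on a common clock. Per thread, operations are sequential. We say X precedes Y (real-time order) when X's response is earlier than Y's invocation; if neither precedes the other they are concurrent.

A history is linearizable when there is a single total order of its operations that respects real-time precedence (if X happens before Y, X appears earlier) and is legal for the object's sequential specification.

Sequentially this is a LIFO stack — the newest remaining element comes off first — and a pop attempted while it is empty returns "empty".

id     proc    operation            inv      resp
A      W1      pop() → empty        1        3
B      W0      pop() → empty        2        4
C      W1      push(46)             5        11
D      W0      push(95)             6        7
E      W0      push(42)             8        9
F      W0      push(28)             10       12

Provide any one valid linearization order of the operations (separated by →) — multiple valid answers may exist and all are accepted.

1. A pop() → empty, leaving stack <>
2. B pop() → empty, leaving stack <>
3. C push(46), leaving stack <46>
4. D push(95), leaving stack <46,95>
5. E push(42), leaving stack <46,95,42>
6. F push(28), leaving stack <46,95,42,28>

A → B → C → D → E → F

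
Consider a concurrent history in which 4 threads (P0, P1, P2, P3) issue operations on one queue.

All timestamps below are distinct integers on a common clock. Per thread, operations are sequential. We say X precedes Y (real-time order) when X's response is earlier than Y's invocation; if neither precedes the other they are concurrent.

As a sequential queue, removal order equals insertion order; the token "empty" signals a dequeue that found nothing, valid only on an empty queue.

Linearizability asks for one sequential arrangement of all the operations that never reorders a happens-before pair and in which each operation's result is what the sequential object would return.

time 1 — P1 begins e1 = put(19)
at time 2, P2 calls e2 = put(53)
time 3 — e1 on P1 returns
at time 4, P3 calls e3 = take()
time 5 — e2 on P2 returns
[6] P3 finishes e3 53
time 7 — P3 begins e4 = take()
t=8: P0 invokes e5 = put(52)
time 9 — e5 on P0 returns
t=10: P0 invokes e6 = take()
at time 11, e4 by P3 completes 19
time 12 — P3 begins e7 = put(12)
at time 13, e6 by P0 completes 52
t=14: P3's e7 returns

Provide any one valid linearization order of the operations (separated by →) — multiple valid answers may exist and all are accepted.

e2 → e1 → e3 → e4 → e5 → e6 → e7

step 1: e2 put(53) — queue <53>
step 2: e1 put(19) — queue <53,19>
step 3: e3 take() → 53 — queue <19>
step 4: e4 take() → 19 — queue <>
step 5: e5 put(52) — queue <52>
step 6: e6 take() → 52 — queue <>
step 7: e7 put(12) — queue <12>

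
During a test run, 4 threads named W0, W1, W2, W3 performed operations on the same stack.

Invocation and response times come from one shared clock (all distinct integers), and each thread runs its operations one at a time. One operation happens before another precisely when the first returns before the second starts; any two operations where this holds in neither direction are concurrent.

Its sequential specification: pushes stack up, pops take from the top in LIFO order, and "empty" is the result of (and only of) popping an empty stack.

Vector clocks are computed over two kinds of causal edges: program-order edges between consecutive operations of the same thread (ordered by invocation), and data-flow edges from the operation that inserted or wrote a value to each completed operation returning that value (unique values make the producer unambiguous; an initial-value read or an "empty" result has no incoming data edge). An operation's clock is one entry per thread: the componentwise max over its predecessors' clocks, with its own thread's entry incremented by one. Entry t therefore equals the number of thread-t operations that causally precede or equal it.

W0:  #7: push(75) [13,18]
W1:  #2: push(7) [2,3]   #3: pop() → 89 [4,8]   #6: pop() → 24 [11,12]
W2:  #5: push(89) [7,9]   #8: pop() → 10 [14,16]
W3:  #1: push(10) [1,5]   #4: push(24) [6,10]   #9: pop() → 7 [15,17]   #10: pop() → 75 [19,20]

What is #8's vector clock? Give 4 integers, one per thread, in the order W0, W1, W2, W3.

(0, 0, 2, 1)

no predecessors for #1 (invoked 1): W3 increments from zero → (0, 0, 0, 1)
no predecessors for #5 (invoked 7): W2 increments from zero → (0, 0, 1, 0)
no predecessors for #2 (invoked 2): W1 increments from zero → (0, 1, 0, 0)
no predecessors for #7 (invoked 13): W0 increments from zero → (1, 0, 0, 0)
#4, invoked 6, takes VC(#1)=(0, 0, 0, 1) under max, adds 1 for W3 → (0, 0, 0, 2)
#8, invoked 14, takes VC(#1)=(0, 0, 0, 1), VC(#5)=(0, 0, 1, 0) under max, adds 1 for W2 → (0, 0, 2, 1)
#3, invoked 4, takes VC(#2)=(0, 1, 0, 0), VC(#5)=(0, 0, 1, 0) under max, adds 1 for W1 → (0, 2, 1, 0)
#9, invoked 15, takes VC(#2)=(0, 1, 0, 0), VC(#4)=(0, 0, 0, 2) under max, adds 1 for W3 → (0, 1, 0, 3)
#6, invoked 11, takes VC(#3)=(0, 2, 1, 0), VC(#4)=(0, 0, 0, 2) under max, adds 1 for W1 → (0, 3, 1, 2)
#10, invoked 19, takes VC(#7)=(1, 0, 0, 0), VC(#9)=(0, 1, 0, 3) under max, adds 1 for W3 → (1, 1, 0, 4)
target: VC(#8) = (0, 0, 2, 1)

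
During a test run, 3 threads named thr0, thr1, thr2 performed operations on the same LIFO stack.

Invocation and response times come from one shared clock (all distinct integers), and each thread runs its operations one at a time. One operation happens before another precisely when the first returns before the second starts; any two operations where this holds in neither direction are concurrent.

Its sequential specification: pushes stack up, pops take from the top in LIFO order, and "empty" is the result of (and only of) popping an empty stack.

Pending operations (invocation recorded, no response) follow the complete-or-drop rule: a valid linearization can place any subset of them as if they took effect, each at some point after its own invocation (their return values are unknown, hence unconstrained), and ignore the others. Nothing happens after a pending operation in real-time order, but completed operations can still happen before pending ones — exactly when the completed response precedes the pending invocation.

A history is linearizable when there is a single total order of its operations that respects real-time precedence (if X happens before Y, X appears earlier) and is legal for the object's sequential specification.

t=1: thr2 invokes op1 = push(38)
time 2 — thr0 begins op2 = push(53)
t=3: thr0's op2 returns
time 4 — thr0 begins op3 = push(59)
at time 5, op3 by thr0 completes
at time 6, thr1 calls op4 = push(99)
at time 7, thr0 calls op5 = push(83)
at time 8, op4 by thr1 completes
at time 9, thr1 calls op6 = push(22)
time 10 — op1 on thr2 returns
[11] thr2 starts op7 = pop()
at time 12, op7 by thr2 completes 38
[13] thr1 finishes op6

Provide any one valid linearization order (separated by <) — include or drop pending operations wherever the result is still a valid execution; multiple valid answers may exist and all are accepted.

1. op2 push(53), leaving stack <53>
2. op3 push(59), leaving stack <53,59>
3. op4 push(99), leaving stack <53,59,99>
4. op1 push(38), leaving stack <53,59,99,38>
5. op7 pop() → 38, leaving stack <53,59,99>
6. op5 push(83) (pending, included), leaving stack <53,59,99,83>
7. op6 push(22), leaving stack <53,59,99,83,22>

op2 < op3 < op4 < op1 < op7 < op5 < op6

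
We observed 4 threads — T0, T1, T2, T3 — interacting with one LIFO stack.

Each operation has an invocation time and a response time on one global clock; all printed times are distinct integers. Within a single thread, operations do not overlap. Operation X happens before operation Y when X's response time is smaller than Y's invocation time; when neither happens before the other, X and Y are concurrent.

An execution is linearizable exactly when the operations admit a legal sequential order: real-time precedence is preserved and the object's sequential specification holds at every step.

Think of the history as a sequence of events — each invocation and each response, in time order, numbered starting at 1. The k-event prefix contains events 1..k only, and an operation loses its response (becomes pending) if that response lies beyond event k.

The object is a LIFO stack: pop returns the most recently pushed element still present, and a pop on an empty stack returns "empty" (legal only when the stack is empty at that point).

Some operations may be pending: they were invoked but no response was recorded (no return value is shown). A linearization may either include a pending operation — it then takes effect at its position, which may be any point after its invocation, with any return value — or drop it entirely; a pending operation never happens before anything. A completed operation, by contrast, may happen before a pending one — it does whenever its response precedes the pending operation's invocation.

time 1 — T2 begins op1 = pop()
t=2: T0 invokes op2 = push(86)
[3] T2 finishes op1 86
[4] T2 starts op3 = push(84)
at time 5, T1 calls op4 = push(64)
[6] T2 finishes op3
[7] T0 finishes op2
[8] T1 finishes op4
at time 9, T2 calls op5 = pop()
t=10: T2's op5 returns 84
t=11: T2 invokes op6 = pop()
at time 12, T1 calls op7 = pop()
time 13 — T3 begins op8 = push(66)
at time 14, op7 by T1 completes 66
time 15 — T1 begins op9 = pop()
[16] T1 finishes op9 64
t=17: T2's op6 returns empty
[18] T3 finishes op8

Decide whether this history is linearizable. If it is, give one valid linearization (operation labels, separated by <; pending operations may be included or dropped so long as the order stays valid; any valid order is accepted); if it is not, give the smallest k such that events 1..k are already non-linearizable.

linearizable — witness: op2 < op1 < op4 < op3 < op5 < op8 < op7 < op9 < op6

step 1: op2 push(86) — stack <86>
step 2: op1 pop() → 86 — stack <>
step 3: op4 push(64) — stack <64>
step 4: op3 push(84) — stack <64,84>
step 5: op5 pop() → 84 — stack <64>
step 6: op8 push(66) — stack <64,66>
step 7: op7 pop() → 66 — stack <64>
step 8: op9 pop() → 64 — stack <>
step 9: op6 pop() → empty — stack <>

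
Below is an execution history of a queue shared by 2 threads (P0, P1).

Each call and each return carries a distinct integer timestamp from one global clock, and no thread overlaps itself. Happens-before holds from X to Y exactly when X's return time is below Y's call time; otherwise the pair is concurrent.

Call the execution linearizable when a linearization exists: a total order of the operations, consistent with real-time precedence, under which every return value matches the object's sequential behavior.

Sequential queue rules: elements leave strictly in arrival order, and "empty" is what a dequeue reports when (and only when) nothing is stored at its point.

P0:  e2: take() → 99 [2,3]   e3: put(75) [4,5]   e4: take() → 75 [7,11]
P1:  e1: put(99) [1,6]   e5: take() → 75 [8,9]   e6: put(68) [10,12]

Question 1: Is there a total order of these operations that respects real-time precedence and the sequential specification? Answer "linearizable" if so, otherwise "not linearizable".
the violation lands at event 11, e4's response at time 11: events 1..10 linearize, events 1..11 do not
every one of the 6 real-time-consistent orders over 5 completed queue ops fails the sequential spec
include/drop combinations of the 1 pending operation (e6) were all tried; none helps
take e1, e2, e3, e4, e5 (pending dropped): step 5 already fails, because e5 take() → 75 cannot occur there
take e1, e2, e3, e5, e4 (pending dropped): step 5 already fails, because e4 take() → 75 cannot occur there

not linearizable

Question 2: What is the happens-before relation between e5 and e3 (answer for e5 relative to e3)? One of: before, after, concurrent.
e5 spans [8,9], e3 spans [4,5]
resp(e3)=5 < inv(e5)=8

after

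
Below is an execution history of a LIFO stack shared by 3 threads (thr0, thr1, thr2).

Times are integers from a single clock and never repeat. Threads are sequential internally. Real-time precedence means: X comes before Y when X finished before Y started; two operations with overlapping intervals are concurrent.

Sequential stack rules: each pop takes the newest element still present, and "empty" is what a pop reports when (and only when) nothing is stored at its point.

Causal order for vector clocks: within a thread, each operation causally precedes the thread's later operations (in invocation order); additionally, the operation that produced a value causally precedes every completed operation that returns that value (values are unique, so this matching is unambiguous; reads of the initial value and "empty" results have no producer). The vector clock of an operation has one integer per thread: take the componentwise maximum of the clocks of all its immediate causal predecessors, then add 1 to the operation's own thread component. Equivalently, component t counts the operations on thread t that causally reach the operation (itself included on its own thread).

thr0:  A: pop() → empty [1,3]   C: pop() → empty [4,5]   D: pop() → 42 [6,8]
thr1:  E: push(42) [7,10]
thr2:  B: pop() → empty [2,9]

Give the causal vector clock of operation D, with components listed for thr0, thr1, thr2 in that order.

(3, 1, 0)

B, invoked 2, has no incoming edges; only thr2's bump applies → (0, 0, 1)
E, invoked 7, has no incoming edges; only thr1's bump applies → (0, 1, 0)
A, invoked 1, has no incoming edges; only thr0's bump applies → (1, 0, 0)
C (invocation 4): componentwise max over VC(A)=(1, 0, 0), +1 at thr0, giving (2, 0, 0)
D (invocation 6): componentwise max over VC(C)=(2, 0, 0), VC(E)=(0, 1, 0), +1 at thr0, giving (3, 1, 0)
target: VC(D) = (3, 1, 0)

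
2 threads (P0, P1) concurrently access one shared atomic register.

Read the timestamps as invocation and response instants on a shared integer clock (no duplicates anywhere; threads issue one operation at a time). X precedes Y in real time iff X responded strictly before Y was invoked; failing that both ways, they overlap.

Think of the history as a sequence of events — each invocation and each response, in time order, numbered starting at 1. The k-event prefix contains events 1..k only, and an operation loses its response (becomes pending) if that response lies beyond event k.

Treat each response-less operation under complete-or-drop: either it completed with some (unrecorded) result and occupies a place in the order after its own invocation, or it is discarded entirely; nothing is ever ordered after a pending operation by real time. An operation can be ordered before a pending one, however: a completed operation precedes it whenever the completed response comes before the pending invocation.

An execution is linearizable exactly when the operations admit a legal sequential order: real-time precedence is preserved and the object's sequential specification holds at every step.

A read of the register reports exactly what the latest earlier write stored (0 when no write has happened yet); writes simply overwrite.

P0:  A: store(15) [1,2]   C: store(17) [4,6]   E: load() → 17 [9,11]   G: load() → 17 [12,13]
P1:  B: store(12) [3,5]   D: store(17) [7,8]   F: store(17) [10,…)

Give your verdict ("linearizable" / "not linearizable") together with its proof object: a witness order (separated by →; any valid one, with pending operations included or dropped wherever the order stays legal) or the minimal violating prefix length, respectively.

1. A store(15), leaving value 15
2. B store(12), leaving value 12
3. C store(17), leaving value 17
4. D store(17), leaving value 17
5. E load() → 17, leaving value 17
6. F store(17) (pending, included), leaving value 17
7. G load() → 17, leaving value 17

linearizable — witness: A → B → C → D → E → F → G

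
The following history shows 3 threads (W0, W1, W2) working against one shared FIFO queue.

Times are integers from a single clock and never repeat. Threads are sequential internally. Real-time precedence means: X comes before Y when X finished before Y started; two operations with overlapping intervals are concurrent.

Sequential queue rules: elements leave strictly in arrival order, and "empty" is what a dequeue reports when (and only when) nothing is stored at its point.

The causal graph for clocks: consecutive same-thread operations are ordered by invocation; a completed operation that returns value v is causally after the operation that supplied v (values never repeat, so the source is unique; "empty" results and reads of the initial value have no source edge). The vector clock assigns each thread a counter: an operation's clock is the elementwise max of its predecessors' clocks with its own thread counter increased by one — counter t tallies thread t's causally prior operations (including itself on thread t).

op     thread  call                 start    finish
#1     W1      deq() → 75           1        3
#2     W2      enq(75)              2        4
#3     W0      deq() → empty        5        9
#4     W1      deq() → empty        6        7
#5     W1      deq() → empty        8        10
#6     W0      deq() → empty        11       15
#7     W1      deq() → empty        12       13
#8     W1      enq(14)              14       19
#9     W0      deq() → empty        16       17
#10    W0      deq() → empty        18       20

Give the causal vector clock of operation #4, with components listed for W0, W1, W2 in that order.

#2, invoked 2, has no incoming edges; only W2's bump applies → (0, 0, 1)
#3, invoked 5, has no incoming edges; only W0's bump applies → (1, 0, 0)
from VC(#2)=(0, 0, 1), #1 (invoked 1) maxes components and bumps W1 → (0, 1, 1)
from VC(#3)=(1, 0, 0), #6 (invoked 11) maxes components and bumps W0 → (2, 0, 0)
from VC(#1)=(0, 1, 1), #4 (invoked 6) maxes components and bumps W1 → (0, 2, 1)
from VC(#6)=(2, 0, 0), #9 (invoked 16) maxes components and bumps W0 → (3, 0, 0)
from VC(#4)=(0, 2, 1), #5 (invoked 8) maxes components and bumps W1 → (0, 3, 1)
from VC(#9)=(3, 0, 0), #10 (invoked 18) maxes components and bumps W0 → (4, 0, 0)
from VC(#5)=(0, 3, 1), #7 (invoked 12) maxes components and bumps W1 → (0, 4, 1)
from VC(#7)=(0, 4, 1), #8 (invoked 14) maxes components and bumps W1 → (0, 5, 1)
target: VC(#4) = (0, 2, 1)

(0, 2, 1)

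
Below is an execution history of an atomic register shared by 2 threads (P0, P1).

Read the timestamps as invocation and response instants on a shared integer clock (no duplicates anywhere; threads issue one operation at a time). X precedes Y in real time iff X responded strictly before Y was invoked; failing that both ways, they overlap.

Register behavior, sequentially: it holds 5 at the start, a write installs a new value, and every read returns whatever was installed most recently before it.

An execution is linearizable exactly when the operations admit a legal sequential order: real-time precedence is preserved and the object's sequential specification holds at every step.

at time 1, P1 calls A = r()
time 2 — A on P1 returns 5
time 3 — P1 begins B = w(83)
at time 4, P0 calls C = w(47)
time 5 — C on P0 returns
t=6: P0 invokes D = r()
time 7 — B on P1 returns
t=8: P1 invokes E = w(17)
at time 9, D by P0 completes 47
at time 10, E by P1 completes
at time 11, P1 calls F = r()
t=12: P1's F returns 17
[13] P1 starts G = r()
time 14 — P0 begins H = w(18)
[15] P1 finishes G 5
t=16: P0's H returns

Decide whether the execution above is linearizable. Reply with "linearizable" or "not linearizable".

prefix check: 1..14 passes, 1..15 fails once G's time-15 response joins
all 5 real-time-respecting orders fail — 7 completed atomic register operations, no legal replay
no escape via the 1 pending operation (H): every completion choice fails
e.g. A, B, C, D, E, F, G (pending dropped): illegal at step 7, since G r() → 5 cannot apply there
e.g. A, B, C, E, D, F, G (pending dropped): illegal at step 5, since D r() → 47 cannot apply there

not linearizable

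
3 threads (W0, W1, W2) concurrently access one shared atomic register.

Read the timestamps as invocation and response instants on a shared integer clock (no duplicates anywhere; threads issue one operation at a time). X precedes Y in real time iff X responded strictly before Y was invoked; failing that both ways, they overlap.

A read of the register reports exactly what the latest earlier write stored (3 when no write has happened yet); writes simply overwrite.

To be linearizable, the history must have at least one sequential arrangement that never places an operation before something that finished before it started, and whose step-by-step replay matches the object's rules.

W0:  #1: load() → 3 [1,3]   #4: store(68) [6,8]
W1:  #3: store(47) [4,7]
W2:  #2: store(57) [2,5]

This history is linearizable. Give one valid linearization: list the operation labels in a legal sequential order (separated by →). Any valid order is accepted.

step 1: #1 load() → 3 — value 3
step 2: #2 store(57) — value 57
step 3: #3 store(47) — value 47
step 4: #4 store(68) — value 68

#1 → #2 → #3 → #4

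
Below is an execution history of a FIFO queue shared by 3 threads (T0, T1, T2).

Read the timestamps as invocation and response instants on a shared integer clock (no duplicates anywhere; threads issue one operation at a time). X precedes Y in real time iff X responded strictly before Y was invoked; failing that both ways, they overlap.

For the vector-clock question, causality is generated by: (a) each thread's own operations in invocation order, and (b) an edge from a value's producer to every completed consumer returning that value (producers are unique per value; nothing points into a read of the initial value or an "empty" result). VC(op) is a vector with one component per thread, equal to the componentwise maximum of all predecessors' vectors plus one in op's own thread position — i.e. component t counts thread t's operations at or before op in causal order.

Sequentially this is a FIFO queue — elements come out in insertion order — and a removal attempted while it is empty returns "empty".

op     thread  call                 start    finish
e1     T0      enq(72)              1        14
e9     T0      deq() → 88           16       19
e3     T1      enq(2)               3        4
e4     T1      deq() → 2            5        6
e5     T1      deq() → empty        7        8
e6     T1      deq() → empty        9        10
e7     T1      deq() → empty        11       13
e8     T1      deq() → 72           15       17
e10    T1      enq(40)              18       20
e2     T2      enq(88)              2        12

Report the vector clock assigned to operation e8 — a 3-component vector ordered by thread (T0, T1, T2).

e2 (invocation 2): nothing precedes it; T2's component alone gives (0, 0, 1)
e3 (invocation 3): nothing precedes it; T1's component alone gives (0, 1, 0)
e1 (invocation 1): nothing precedes it; T0's component alone gives (1, 0, 0)
from VC(e3)=(0, 1, 0), e4 (invoked 5) maxes components and bumps T1 → (0, 2, 0)
from VC(e4)=(0, 2, 0), e5 (invoked 7) maxes components and bumps T1 → (0, 3, 0)
from VC(e1)=(1, 0, 0), VC(e2)=(0, 0, 1), e9 (invoked 16) maxes components and bumps T0 → (2, 0, 1)
from VC(e5)=(0, 3, 0), e6 (invoked 9) maxes components and bumps T1 → (0, 4, 0)
from VC(e6)=(0, 4, 0), e7 (invoked 11) maxes components and bumps T1 → (0, 5, 0)
from VC(e1)=(1, 0, 0), VC(e7)=(0, 5, 0), e8 (invoked 15) maxes components and bumps T1 → (1, 6, 0)
from VC(e8)=(1, 6, 0), e10 (invoked 18) maxes components and bumps T1 → (1, 7, 0)
target: VC(e8) = (1, 6, 0)

(1, 6, 0)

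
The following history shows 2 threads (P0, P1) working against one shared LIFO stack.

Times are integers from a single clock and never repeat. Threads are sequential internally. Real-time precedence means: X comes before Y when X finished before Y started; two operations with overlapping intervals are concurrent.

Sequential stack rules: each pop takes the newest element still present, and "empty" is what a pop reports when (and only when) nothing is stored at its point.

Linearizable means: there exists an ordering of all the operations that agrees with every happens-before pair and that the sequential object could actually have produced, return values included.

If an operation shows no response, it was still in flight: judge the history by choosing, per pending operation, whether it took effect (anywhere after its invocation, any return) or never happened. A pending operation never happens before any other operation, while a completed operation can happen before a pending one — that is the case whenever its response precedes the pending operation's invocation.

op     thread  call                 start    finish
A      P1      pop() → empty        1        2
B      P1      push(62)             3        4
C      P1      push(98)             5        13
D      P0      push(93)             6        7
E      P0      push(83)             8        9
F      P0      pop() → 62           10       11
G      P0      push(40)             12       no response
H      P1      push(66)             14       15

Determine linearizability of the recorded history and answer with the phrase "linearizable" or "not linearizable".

through event 10 a valid linearization exists; event 11 (F responding at time 11) ends that
a single order respects real time; the 5 completed LIFO stack operations fail replay along it
completion choices over the 1 pending operation (C) were checked; none helps
e.g. A, B, D, E, F (pending dropped): illegal at step 5, since F pop() → 62 cannot apply there

not linearizable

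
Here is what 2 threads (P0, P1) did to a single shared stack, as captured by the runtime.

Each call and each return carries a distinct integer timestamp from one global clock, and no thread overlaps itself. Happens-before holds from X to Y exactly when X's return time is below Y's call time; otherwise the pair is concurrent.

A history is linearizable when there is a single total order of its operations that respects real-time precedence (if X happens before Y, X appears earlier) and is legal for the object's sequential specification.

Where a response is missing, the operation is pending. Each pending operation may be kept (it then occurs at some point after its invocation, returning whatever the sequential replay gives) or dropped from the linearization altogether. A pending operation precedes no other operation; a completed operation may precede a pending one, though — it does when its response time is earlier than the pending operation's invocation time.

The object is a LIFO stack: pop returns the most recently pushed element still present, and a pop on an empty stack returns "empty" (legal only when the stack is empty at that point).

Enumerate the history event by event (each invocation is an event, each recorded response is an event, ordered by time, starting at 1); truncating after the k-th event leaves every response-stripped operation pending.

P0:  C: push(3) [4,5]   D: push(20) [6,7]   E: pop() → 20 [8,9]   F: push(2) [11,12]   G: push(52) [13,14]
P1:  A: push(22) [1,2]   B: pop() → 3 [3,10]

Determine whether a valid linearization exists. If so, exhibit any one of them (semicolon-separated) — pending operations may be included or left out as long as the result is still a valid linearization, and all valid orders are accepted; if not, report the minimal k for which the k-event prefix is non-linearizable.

linearizable — witness: A; C; B; D; E; F; G

after step 1 (A push(22)): stack <22>
after step 2 (C push(3)): stack <22,3>
after step 3 (B pop() → 3): stack <22>
after step 4 (D push(20)): stack <22,20>
after step 5 (E pop() → 20): stack <22>
after step 6 (F push(2)): stack <22,2>
after step 7 (G push(52)): stack <22,2,52>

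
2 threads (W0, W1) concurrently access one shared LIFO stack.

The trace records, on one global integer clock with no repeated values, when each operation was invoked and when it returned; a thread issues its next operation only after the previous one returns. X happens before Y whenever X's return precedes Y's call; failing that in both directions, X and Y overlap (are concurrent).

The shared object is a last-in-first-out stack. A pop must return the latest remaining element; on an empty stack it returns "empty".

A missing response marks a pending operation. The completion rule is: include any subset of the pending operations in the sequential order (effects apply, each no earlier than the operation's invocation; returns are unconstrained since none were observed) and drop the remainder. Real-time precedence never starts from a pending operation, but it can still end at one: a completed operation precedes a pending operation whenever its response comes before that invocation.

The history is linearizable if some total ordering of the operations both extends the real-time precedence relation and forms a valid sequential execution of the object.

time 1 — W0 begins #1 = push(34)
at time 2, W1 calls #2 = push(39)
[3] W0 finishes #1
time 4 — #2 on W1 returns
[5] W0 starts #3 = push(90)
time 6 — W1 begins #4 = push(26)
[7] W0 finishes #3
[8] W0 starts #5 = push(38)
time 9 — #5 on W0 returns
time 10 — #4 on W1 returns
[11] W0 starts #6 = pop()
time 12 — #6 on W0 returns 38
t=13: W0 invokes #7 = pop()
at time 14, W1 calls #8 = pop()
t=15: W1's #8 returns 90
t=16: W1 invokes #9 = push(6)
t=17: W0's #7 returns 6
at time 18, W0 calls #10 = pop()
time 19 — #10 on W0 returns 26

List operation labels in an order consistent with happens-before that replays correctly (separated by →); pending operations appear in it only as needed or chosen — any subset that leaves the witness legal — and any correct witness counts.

after step 1 (#1 push(34)): stack <34>
after step 2 (#2 push(39)): stack <34,39>
after step 3 (#4 push(26)): stack <34,39,26>
after step 4 (#3 push(90)): stack <34,39,26,90>
after step 5 (#5 push(38)): stack <34,39,26,90,38>
after step 6 (#6 pop() → 38): stack <34,39,26,90>
after step 7 (#8 pop() → 90): stack <34,39,26>
after step 8 (#9 push(6) (pending, included)): stack <34,39,26,6>
after step 9 (#7 pop() → 6): stack <34,39,26>
after step 10 (#10 pop() → 26): stack <34,39>

#1 → #2 → #4 → #3 → #5 → #6 → #8 → #9 → #7 → #10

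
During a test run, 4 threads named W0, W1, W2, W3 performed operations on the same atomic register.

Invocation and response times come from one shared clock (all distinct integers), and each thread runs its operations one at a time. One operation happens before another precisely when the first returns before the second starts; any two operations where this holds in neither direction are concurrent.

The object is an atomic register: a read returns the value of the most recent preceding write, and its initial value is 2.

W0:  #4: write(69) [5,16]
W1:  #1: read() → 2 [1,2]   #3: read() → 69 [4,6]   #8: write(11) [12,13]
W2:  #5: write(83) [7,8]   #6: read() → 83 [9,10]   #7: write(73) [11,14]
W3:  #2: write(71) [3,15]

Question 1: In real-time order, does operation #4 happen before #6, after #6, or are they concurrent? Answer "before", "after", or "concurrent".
#4 spans [5,16], #6 spans [9,10]
the intervals overlap in both directions

concurrent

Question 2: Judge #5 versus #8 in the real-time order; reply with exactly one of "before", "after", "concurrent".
#5 spans [7,8], #8 spans [12,13]
resp(#5)=8 < inv(#8)=12

before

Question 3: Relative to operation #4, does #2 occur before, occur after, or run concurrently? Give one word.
#2 spans [3,15], #4 spans [5,16]
the intervals overlap in both directions

concurrent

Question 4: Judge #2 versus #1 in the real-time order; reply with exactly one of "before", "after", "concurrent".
#2 spans [3,15], #1 spans [1,2]
resp(#1)=2 < inv(#2)=3

after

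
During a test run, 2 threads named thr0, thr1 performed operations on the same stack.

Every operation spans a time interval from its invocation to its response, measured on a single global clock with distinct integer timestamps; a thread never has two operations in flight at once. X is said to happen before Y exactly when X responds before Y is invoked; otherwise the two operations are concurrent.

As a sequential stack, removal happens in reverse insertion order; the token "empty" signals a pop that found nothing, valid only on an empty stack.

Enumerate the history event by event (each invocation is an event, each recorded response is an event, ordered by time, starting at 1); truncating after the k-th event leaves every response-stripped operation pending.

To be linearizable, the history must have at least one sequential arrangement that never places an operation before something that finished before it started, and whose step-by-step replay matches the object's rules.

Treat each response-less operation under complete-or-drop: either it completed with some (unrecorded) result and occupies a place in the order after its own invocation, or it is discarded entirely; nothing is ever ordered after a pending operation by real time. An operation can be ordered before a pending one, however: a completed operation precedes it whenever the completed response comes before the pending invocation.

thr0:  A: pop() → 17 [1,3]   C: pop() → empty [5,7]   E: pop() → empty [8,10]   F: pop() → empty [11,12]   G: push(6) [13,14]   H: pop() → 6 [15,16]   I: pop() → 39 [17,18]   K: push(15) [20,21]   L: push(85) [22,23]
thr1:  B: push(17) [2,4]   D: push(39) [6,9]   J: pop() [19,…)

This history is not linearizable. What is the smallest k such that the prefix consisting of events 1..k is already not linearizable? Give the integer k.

events 1..11 are still linearizable — one witness is B, A, C, E, D:
1. B push(17), leaving stack <17>
2. A pop() → 17, leaving stack <>
3. C pop() → empty, leaving stack <>
4. E pop() → empty, leaving stack <>
5. D push(39), leaving stack <39>
event 12 — F's response, time 12 — after it, nothing linearizes
for example A, B, C, D, E, F fails at step 1: A pop() → 17 is not legal there
for example A, B, C, E, D, F fails at step 1: A pop() → 17 is not legal there

12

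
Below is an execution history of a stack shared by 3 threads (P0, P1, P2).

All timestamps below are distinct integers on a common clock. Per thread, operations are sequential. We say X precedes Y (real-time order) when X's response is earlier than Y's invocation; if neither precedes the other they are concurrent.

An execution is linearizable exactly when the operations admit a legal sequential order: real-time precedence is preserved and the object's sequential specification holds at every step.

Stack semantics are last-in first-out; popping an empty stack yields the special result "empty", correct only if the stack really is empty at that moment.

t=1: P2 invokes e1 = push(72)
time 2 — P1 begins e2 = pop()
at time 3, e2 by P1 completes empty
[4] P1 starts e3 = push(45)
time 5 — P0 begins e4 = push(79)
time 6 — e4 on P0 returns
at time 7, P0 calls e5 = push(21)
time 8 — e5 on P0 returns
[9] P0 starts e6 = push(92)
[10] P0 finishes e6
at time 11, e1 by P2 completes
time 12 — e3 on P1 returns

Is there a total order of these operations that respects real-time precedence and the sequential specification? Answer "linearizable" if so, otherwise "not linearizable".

linearizable

witness order: e2, e1, e3, e4, e5, e6
1. e2 pop() → empty, leaving stack <>
2. e1 push(72), leaving stack <72>
3. e3 push(45), leaving stack <72,45>
4. e4 push(79), leaving stack <72,45,79>
5. e5 push(21), leaving stack <72,45,79,21>
6. e6 push(92), leaving stack <72,45,79,21,92>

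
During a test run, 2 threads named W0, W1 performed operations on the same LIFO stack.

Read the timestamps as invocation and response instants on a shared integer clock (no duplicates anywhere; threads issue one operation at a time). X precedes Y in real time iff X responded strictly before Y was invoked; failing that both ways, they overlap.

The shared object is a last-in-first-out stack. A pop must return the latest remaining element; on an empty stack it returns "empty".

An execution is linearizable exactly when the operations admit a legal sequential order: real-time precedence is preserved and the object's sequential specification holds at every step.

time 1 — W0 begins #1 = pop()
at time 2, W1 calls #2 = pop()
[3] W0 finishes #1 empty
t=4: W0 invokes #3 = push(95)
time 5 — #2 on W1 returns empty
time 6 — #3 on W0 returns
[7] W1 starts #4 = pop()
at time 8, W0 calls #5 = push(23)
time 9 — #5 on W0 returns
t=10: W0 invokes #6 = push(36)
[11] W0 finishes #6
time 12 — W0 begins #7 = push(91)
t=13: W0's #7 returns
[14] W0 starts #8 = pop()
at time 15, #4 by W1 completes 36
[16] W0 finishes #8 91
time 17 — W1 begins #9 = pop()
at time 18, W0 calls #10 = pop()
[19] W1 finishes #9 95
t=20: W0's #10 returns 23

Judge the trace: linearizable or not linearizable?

linearizable

witness order: #1, #2, #3, #5, #6, #4, #7, #8, #10, #9
after step 1 (#1 pop() → empty): stack <>
after step 2 (#2 pop() → empty): stack <>
after step 3 (#3 push(95)): stack <95>
after step 4 (#5 push(23)): stack <95,23>
after step 5 (#6 push(36)): stack <95,23,36>
after step 6 (#4 pop() → 36): stack <95,23>
after step 7 (#7 push(91)): stack <95,23,91>
after step 8 (#8 pop() → 91): stack <95,23>
after step 9 (#10 pop() → 23): stack <95>
after step 10 (#9 pop() → 95): stack <>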